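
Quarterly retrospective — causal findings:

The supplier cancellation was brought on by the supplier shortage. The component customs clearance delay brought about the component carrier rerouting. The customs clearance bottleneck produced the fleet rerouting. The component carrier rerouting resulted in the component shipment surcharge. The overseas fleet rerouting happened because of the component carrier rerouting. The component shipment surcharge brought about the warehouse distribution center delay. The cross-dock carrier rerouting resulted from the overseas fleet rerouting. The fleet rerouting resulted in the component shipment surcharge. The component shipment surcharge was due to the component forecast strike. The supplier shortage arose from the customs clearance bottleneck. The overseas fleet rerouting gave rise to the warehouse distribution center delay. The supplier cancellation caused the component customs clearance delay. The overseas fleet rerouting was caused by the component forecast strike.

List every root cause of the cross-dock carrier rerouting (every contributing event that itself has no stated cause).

Tracing upstream from the cross-dock carrier rerouting: the cross-dock carrier rerouting ← the overseas fleet rerouting ← the component carrier rerouting ← the component customs clearance delay ← the supplier cancellation ← the supplier shortage ← the customs clearance bottleneck.
A separate upstream branch: the cross-dock carrier rerouting ← the overseas fleet rerouting ← the component forecast strike.
Each of those chain origins has no stated cause.

the component forecast strike, the customs clearance bottleneck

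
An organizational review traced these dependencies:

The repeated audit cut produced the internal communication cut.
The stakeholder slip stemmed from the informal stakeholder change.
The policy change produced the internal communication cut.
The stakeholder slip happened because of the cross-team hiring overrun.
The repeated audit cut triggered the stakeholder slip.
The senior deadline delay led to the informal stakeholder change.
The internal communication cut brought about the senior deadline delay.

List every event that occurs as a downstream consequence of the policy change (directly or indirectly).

Direct effects: the internal communication cut.
2 steps out: the senior deadline delay.
3 steps out: the informal stakeholder change.
4 steps out: the stakeholder slip.
Not reachable from it: the repeated audit cut, the cross-team hiring overrun.

the informal stakeholder change, the internal communication cut, the senior deadline delay, the stakeholder slip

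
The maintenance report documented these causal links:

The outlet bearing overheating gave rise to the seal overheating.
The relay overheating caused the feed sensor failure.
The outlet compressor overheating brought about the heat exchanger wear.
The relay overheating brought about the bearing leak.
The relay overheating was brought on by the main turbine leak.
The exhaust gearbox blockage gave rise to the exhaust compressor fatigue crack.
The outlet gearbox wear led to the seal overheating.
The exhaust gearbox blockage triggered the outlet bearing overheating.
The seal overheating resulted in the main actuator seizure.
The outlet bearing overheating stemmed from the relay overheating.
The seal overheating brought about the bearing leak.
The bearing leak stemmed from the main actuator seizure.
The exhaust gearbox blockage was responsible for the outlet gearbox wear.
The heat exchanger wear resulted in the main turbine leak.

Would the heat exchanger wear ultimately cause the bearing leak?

There is a causal chain: the heat exchanger wear → the main turbine leak → the relay overheating → the bearing leak.

Yes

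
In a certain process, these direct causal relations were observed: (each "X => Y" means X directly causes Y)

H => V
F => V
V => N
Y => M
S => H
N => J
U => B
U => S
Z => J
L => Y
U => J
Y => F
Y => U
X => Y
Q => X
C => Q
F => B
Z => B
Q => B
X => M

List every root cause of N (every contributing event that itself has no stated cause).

C, L

Tracing upstream from N: N ← V ← F ← Y ← X ← Q ← C.
A separate upstream branch: N ← V ← F ← Y ← L.
Each of those chain origins has no stated cause.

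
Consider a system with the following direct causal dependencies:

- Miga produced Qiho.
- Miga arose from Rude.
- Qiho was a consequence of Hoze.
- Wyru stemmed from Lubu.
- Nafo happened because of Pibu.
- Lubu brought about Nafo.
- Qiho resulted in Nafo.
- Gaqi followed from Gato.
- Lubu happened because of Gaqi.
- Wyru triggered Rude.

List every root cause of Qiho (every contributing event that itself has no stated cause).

Gato, Hoze

Tracing upstream from Qiho: Qiho ← Miga ← Rude ← Wyru ← Lubu ← Gaqi ← Gato.
A separate upstream branch: Qiho ← Hoze.
Each of those chain origins has no stated cause.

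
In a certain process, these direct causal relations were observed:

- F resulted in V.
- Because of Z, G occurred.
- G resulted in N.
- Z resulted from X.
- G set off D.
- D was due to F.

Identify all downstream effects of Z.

D, G, N

Direct effects: G.
2 steps out: N, D.
Not reachable from it: X, F, V.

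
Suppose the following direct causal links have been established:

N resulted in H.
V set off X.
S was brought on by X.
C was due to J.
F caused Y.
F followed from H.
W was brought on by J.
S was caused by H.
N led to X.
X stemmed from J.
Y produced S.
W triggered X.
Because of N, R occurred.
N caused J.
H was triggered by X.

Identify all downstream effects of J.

C, F, H, S, W, X, Y

Direct effects: C, W, X.
2 steps out: H, S.
3 steps out: F.
4 steps out: Y.
Not reachable from it: N, R, V.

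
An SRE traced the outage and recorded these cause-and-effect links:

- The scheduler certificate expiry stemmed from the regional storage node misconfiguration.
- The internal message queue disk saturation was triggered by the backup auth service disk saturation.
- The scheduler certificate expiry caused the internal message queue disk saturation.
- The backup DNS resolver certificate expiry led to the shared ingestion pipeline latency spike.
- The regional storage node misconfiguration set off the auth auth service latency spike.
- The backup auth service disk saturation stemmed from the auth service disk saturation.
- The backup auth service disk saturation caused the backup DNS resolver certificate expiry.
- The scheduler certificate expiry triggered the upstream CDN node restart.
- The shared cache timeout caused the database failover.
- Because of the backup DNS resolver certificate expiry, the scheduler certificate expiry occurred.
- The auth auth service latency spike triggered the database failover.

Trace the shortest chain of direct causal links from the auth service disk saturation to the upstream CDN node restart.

the auth service disk saturation → the backup auth service disk saturation → the backup DNS resolver certificate expiry → the scheduler certificate expiry → the upstream CDN node restart

the auth service disk saturation → the backup auth service disk saturation
the backup auth service disk saturation → the backup DNS resolver certificate expiry
the backup DNS resolver certificate expiry → the scheduler certificate expiry
the scheduler certificate expiry → the upstream CDN node restart
Length: 4 steps.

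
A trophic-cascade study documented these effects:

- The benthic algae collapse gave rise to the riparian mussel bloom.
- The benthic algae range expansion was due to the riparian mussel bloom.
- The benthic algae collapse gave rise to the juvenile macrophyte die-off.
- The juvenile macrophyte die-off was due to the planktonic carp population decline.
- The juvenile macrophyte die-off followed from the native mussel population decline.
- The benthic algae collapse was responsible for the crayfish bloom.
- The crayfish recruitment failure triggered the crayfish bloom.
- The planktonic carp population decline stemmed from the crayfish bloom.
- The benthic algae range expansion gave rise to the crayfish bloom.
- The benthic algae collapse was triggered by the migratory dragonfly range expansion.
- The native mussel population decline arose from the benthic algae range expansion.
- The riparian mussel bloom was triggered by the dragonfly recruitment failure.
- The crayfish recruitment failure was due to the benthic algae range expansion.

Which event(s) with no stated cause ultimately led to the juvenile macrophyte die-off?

the dragonfly recruitment failure, the migratory dragonfly range expansion

Tracing upstream from the juvenile macrophyte die-off: the juvenile macrophyte die-off ← the native mussel population decline ← the benthic algae range expansion ← the riparian mussel bloom ← the dragonfly recruitment failure.
A separate upstream branch: the juvenile macrophyte die-off ← the benthic algae collapse ← the migratory dragonfly range expansion.
Each of those chain origins has no stated cause.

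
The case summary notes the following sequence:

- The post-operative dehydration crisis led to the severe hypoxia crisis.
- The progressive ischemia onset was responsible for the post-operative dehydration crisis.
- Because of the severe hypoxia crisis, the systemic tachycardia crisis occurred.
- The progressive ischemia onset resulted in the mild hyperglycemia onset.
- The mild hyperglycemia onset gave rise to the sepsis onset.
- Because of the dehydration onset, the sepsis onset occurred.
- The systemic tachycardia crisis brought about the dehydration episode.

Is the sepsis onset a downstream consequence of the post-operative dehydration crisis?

The post-operative dehydration crisis leads to the severe hypoxia crisis, the systemic tachycardia crisis, the dehydration episode; the sepsis onset is not among them.

No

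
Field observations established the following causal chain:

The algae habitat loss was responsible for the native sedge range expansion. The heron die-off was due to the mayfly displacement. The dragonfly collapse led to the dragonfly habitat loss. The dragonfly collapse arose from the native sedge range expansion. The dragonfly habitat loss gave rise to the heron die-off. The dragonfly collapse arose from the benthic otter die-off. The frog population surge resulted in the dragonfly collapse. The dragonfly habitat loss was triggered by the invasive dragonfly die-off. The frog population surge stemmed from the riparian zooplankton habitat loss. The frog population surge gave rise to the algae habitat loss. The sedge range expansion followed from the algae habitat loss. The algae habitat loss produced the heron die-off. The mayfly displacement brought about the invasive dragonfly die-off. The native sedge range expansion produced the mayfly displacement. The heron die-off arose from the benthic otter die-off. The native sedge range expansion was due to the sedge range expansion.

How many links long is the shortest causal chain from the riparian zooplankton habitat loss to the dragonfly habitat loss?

Shortest chain: the riparian zooplankton habitat loss → the frog population surge → the dragonfly collapse → the dragonfly habitat loss.

3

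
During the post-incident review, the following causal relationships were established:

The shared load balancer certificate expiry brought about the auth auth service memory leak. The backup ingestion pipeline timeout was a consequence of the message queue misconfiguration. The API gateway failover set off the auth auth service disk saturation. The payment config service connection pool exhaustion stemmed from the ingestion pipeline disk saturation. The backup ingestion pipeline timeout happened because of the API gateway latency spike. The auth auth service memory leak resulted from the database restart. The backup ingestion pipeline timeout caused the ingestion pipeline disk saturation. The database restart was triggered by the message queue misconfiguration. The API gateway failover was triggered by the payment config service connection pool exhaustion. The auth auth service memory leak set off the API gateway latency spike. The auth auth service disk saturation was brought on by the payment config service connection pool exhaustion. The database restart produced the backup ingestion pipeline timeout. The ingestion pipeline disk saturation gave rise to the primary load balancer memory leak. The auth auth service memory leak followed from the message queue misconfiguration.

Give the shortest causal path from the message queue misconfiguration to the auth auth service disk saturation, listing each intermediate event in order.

the message queue misconfiguration → the backup ingestion pipeline timeout → the ingestion pipeline disk saturation → the payment config service connection pool exhaustion → the auth auth service disk saturation

the message queue misconfiguration → the backup ingestion pipeline timeout
the backup ingestion pipeline timeout → the ingestion pipeline disk saturation
the ingestion pipeline disk saturation → the payment config service connection pool exhaustion
the payment config service connection pool exhaustion → the auth auth service disk saturation
Length: 4 steps.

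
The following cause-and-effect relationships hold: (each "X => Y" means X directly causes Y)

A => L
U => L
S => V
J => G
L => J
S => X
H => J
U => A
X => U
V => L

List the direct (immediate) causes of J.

Upstream contributors include S, V, X, U, A, but only H, L feed directly into J.

H, L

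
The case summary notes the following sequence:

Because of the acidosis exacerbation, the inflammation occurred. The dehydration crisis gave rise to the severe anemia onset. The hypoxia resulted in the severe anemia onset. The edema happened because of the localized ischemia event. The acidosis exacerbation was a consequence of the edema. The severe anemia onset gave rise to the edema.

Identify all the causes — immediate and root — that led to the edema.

Immediate causes of the edema: the severe anemia onset, the localized ischemia event.
Further upstream: the dehydration crisis, the hypoxia.

the dehydration crisis, the hypoxia, the localized ischemia event, the severe anemia onset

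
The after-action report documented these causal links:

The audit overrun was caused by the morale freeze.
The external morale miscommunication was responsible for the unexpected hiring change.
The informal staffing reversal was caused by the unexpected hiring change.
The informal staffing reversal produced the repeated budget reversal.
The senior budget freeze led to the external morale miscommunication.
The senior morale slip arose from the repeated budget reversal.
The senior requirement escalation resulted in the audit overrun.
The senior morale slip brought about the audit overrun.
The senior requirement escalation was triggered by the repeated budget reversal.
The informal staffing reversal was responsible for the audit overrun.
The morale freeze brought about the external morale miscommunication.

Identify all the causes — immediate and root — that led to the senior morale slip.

Immediate cause of the senior morale slip: the repeated budget reversal.
Further upstream: the morale freeze, the external morale miscommunication, the unexpected hiring change, the informal staffing reversal, the senior budget freeze.

the external morale miscommunication, the informal staffing reversal, the morale freeze, the repeated budget reversal, the senior budget freeze, the unexpected hiring change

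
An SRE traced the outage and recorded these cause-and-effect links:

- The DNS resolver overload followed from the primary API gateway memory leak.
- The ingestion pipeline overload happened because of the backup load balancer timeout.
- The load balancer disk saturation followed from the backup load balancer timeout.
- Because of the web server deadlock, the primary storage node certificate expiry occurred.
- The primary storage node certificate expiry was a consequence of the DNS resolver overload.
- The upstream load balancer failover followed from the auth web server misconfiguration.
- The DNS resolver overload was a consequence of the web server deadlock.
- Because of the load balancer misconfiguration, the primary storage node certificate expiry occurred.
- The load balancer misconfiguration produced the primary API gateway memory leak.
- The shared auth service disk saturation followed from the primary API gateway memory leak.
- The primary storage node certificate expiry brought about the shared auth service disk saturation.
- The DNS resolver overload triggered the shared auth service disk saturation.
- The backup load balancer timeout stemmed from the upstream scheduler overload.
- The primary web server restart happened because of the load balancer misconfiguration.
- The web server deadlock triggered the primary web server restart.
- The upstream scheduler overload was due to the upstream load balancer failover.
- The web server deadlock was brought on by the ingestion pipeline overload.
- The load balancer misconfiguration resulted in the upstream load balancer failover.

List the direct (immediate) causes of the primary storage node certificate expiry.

Upstream contributors include the upstream load balancer failover, the upstream scheduler overload, the backup load balancer timeout, the ingestion pipeline overload, the primary API gateway memory leak, the auth web server misconfiguration, but only the DNS resolver overload, the load balancer misconfiguration, the web server deadlock feed directly into the primary storage node certificate expiry.

the DNS resolver overload, the load balancer misconfiguration, the web server deadlock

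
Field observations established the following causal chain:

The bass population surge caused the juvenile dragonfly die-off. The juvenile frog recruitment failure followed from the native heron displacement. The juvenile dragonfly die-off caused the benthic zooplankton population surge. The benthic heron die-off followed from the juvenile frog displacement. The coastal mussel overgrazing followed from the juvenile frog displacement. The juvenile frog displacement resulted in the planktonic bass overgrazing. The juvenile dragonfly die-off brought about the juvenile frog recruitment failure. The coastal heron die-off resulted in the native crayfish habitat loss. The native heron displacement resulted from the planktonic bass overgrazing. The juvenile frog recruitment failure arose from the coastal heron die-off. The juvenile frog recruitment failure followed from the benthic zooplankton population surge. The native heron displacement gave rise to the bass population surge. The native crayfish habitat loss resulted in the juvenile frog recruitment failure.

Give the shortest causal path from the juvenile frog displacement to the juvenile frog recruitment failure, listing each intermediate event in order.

the juvenile frog displacement → the planktonic bass overgrazing
the planktonic bass overgrazing → the native heron displacement
the native heron displacement → the juvenile frog recruitment failure
Length: 3 steps.

the juvenile frog displacement → the planktonic bass overgrazing → the native heron displacement → the juvenile frog recruitment failure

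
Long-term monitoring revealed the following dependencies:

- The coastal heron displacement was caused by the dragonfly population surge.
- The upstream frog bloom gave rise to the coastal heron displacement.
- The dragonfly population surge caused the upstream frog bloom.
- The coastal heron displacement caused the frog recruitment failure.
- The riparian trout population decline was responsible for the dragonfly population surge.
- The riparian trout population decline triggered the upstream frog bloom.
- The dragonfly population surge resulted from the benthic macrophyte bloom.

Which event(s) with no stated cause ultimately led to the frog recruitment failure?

the benthic macrophyte bloom, the riparian trout population decline

Tracing upstream from the frog recruitment failure: the frog recruitment failure ← the coastal heron displacement ← the dragonfly population surge ← the riparian trout population decline.
A separate upstream branch: the frog recruitment failure ← the coastal heron displacement ← the dragonfly population surge ← the benthic macrophyte bloom.
Each of those chain origins has no stated cause.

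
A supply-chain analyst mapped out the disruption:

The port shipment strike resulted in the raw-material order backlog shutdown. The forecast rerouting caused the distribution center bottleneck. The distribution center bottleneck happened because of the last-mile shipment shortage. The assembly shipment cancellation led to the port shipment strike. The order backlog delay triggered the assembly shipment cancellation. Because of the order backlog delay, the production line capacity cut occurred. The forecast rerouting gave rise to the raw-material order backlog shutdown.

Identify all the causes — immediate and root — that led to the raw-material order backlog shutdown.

Immediate causes of the raw-material order backlog shutdown: the forecast rerouting, the port shipment strike.
Further upstream: the order backlog delay, the assembly shipment cancellation.

the assembly shipment cancellation, the forecast rerouting, the order backlog delay, the port shipment strike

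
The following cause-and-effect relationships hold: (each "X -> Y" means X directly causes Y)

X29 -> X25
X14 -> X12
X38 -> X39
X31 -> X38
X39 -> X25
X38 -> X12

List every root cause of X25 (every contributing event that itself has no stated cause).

X29, X31

Tracing upstream from X25: X25 ← X29.
A separate upstream branch: X25 ← X39 ← X38 ← X31.
Each of those chain origins has no stated cause.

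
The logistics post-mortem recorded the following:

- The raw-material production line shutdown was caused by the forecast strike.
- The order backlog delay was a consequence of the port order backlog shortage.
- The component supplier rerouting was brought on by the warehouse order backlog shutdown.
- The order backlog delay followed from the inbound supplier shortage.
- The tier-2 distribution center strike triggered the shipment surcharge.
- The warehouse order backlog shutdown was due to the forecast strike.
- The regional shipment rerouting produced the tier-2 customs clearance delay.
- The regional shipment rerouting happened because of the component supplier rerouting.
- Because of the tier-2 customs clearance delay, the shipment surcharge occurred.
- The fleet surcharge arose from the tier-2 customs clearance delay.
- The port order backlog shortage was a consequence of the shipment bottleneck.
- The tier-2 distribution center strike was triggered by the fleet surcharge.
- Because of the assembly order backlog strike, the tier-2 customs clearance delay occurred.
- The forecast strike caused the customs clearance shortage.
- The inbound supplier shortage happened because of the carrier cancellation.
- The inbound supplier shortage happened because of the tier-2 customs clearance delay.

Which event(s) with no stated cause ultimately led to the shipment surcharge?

Tracing upstream from the shipment surcharge: the shipment surcharge ← the tier-2 customs clearance delay ← the regional shipment rerouting ← the component supplier rerouting ← the warehouse order backlog shutdown ← the forecast strike.
A separate upstream branch: the shipment surcharge ← the tier-2 customs clearance delay ← the assembly order backlog strike.
Each of those chain origins has no stated cause.

the assembly order backlog strike, the forecast strike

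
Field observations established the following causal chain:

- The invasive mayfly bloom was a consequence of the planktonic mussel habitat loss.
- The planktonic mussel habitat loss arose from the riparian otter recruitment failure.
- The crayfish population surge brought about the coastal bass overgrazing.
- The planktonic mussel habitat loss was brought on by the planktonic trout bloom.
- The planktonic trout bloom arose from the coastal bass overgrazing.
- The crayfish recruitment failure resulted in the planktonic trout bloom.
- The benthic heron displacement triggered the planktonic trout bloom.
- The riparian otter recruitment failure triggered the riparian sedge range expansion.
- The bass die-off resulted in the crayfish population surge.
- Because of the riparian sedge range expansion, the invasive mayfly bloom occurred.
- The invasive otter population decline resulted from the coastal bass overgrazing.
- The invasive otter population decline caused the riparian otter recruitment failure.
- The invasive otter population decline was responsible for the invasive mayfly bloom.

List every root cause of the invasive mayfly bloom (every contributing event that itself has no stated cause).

the bass die-off, the benthic heron displacement, the crayfish recruitment failure

Tracing upstream from the invasive mayfly bloom: the invasive mayfly bloom ← the planktonic mussel habitat loss ← the planktonic trout bloom ← the crayfish recruitment failure.
A separate upstream branch: the invasive mayfly bloom ← the invasive otter population decline ← the coastal bass overgrazing ← the crayfish population surge ← the bass die-off.
A separate upstream branch: the invasive mayfly bloom ← the planktonic mussel habitat loss ← the planktonic trout bloom ← the benthic heron displacement.
Each of those chain origins has no stated cause.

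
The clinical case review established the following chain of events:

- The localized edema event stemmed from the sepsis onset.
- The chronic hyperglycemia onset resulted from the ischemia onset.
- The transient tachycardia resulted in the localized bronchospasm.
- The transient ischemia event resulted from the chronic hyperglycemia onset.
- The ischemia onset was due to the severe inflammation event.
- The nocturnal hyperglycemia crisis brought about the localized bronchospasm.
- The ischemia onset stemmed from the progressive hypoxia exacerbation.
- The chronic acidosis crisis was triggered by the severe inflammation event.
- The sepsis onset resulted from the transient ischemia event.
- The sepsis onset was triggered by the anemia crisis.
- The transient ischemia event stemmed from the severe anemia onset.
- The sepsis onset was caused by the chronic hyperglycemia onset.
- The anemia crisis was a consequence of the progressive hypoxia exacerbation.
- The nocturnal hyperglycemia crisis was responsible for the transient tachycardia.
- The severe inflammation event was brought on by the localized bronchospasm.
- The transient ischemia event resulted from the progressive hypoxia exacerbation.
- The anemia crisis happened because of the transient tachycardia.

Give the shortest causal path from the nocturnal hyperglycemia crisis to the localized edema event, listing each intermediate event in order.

the nocturnal hyperglycemia crisis → the transient tachycardia → the anemia crisis → the sepsis onset → the localized edema event

the nocturnal hyperglycemia crisis → the transient tachycardia
the transient tachycardia → the anemia crisis
the anemia crisis → the sepsis onset
the sepsis onset → the localized edema event
Length: 4 steps.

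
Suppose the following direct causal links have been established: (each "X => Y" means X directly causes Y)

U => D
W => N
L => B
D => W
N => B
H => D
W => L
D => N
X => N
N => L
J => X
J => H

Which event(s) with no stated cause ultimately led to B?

J, U

Tracing upstream from B: B ← N ← X ← J.
A separate upstream branch: B ← N ← D ← U.
Each of those chain origins has no stated cause.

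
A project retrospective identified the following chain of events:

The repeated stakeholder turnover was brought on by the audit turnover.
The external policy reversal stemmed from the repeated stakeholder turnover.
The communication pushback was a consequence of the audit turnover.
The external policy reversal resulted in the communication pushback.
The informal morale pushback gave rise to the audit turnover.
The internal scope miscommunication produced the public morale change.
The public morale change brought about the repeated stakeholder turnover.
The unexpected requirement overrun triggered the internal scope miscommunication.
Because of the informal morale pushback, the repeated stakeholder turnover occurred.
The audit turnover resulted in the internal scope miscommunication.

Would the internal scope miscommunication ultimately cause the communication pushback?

Yes

There is a causal chain: the internal scope miscommunication → the public morale change → the repeated stakeholder turnover → the external policy reversal → the communication pushback.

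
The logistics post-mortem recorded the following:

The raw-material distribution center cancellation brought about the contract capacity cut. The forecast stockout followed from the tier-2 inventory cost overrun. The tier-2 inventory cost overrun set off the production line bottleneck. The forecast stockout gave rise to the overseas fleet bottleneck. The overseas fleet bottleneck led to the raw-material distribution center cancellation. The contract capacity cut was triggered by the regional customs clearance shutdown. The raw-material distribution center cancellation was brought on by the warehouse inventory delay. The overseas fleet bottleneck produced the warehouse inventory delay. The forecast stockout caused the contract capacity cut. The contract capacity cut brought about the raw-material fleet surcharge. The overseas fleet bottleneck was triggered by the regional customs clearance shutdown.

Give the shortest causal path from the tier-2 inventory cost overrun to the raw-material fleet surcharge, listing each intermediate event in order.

the tier-2 inventory cost overrun → the forecast stockout
the forecast stockout → the contract capacity cut
the contract capacity cut → the raw-material fleet surcharge
Length: 3 steps.

the tier-2 inventory cost overrun → the forecast stockout → the contract capacity cut → the raw-material fleet surcharge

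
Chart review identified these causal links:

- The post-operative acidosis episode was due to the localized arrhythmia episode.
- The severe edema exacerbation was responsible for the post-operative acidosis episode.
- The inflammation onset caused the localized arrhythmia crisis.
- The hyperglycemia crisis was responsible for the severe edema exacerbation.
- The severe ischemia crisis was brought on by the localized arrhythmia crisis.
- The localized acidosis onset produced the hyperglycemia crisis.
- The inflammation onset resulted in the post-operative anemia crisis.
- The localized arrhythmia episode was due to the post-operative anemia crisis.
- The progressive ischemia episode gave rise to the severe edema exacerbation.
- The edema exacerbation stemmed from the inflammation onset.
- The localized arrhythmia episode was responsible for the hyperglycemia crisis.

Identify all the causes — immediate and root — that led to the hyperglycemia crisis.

Immediate causes of the hyperglycemia crisis: the localized arrhythmia episode, the localized acidosis onset.
Further upstream: the inflammation onset, the post-operative anemia crisis.

the inflammation onset, the localized acidosis onset, the localized arrhythmia episode, the post-operative anemia crisis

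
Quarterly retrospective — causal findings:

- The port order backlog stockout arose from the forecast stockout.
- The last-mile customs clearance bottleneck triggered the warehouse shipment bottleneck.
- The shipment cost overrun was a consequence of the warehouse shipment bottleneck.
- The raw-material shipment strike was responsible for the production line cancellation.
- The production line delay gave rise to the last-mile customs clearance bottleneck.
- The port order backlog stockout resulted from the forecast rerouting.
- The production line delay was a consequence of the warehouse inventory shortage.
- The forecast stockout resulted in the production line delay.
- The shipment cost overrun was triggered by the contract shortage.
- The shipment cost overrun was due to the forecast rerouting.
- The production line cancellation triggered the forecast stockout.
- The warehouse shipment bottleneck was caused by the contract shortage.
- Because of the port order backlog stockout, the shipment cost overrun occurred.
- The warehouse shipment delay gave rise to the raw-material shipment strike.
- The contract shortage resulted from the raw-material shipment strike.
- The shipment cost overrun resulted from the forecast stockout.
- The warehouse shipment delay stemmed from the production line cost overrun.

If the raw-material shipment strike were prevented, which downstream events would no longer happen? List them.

Downstream of the raw-material shipment strike: the production line cancellation, the forecast stockout, the production line delay, the last-mile customs clearance bottleneck, the port order backlog stockout, the contract shortage, the warehouse shipment bottleneck, the shipment cost overrun.
Of those, still caused via another path: the production line delay, the last-mile customs clearance bottleneck, the port order backlog stockout, the warehouse shipment bottleneck, the shipment cost overrun.
The remainder have no surviving cause.

the contract shortage, the forecast stockout, the production line cancellation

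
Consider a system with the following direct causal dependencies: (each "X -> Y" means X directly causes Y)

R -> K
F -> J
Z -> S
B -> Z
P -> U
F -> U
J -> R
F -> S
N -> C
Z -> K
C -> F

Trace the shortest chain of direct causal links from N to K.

N → C
C → F
F → J
J → R
R → K
Length: 5 steps.

N → C → F → J → R → K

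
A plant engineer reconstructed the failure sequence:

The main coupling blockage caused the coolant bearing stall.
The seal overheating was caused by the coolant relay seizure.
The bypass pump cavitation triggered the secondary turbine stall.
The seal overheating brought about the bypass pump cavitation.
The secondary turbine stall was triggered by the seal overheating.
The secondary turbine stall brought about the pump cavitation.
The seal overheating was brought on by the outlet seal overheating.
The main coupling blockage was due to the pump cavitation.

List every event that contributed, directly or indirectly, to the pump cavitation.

the bypass pump cavitation, the coolant relay seizure, the outlet seal overheating, the seal overheating, the secondary turbine stall

Immediate cause of the pump cavitation: the secondary turbine stall.
Further upstream: the coolant relay seizure, the seal overheating, the bypass pump cavitation, the outlet seal overheating.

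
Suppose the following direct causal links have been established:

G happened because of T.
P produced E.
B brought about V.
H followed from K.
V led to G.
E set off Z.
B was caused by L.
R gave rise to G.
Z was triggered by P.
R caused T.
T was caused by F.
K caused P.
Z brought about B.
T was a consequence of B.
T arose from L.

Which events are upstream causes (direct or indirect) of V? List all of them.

Immediate cause of V: B.
Further upstream: K, P, E, Z, L.

B, E, K, L, P, Z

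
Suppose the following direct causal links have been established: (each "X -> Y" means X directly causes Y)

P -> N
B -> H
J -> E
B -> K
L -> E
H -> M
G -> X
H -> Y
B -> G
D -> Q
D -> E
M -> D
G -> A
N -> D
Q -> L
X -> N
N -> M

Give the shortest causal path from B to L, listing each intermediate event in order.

B → H
H → M
M → D
D → Q
Q → L
Length: 5 steps.

B → H → M → D → Q → L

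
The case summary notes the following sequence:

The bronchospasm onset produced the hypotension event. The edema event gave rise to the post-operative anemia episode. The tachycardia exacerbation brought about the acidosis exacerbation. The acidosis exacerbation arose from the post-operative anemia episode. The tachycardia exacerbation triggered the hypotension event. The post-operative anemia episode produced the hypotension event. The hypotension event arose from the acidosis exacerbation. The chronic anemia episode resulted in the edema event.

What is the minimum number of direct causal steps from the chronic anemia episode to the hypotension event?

3

Shortest chain: the chronic anemia episode → the edema event → the post-operative anemia episode → the hypotension event.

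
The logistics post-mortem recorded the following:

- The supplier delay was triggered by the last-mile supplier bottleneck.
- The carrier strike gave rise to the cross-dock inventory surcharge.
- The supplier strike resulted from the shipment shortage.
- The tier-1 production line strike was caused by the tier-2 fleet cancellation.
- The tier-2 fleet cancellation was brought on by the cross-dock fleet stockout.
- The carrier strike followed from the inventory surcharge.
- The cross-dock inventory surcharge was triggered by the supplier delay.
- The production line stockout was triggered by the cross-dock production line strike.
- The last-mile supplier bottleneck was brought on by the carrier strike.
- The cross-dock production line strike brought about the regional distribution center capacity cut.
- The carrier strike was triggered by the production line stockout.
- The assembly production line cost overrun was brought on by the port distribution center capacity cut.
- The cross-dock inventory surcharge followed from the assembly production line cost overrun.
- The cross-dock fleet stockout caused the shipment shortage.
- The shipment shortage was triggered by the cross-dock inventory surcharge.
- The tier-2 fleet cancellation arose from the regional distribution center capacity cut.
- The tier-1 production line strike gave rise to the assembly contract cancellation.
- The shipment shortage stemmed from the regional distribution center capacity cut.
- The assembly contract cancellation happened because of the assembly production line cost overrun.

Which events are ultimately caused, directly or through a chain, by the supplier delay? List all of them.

the cross-dock inventory surcharge, the shipment shortage, the supplier strike

Direct effects: the cross-dock inventory surcharge.
2 steps out: the shipment shortage.
3 steps out: the supplier strike.
Not reachable from it: the cross-dock production line strike, the inventory surcharge, the production line stockout, the carrier strike, the cross-dock fleet stockout, the port distribution center capacity cut, the assembly production line cost overrun, the last-mile supplier bottleneck, the regional distribution center capacity cut, the tier-2 fleet cancellation, the tier-1 production line strike, the assembly contract cancellation.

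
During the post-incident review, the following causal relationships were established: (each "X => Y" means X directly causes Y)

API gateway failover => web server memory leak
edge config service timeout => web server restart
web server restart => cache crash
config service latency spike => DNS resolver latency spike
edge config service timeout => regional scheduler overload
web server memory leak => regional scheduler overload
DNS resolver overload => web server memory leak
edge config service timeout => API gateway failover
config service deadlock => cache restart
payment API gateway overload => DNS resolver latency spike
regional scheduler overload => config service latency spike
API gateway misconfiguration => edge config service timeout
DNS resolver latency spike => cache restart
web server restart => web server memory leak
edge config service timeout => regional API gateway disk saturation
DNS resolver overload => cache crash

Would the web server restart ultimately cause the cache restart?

Yes

There is a causal chain: the web server restart → the web server memory leak → the regional scheduler overload → the config service latency spike → the DNS resolver latency spike → the cache restart.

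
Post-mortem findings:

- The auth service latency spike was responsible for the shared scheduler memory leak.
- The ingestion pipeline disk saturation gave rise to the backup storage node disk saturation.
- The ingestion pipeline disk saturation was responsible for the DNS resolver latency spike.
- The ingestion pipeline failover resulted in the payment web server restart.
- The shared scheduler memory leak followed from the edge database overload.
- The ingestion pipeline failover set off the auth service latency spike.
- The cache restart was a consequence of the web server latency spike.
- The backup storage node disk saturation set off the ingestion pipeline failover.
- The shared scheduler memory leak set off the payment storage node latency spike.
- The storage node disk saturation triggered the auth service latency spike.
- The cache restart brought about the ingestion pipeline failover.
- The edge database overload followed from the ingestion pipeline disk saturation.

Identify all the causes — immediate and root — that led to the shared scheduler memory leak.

the auth service latency spike, the backup storage node disk saturation, the cache restart, the edge database overload, the ingestion pipeline disk saturation, the ingestion pipeline failover, the storage node disk saturation, the web server latency spike

Immediate causes of the shared scheduler memory leak: the edge database overload, the auth service latency spike.
Further upstream: the ingestion pipeline disk saturation, the web server latency spike, the storage node disk saturation, the backup storage node disk saturation, the cache restart, the ingestion pipeline failover.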